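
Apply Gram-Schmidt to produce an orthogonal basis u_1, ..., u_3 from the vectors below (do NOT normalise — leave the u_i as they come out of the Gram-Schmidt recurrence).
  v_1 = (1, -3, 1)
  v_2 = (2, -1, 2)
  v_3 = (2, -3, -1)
Orthogonal basis:
  u_1 = (1, -3, 1)
  u_2 = (15/11, 10/11, 15/11)
  u_3 = (3/2, 0, -3/2)

Apply the Gram-Schmidt recurrence
  u_1 = v_1
  u_i = v_i − Σ_{j<i} ((v_i · u_j) / (u_j · u_j)) · u_j.

Step by step this gives:
  u_1 = (1, -3, 1)
  u_2 = (15/11, 10/11, 15/11)
  u_3 = (3/2, 0, -3/2)

Orthogonality check:
  u_2 · u_1 = 0 (should be 0)
  u_3 · u_1 = 0 (should be 0)
  u_3 · u_2 = 0 (should be 0)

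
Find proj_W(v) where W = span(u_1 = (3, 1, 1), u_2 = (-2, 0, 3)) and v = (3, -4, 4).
proj_W(v) = (219/134, 135/134, 207/67)

Set up U = [u_1 | ... | u_2] ∈ R^(3×2). The projector onto W = col(U) is P = U (U^T U)^(-1) U^T.
Compute U^T U =
  [11, -3]
  [-3, 13],
and U^T v = (9, 6).
Solve U^T U · c = U^T v for the coefficients: c = (135/134, 93/134). The projection is proj_W(v) = U c.
Check: (v - proj_W(v)) · u_1 = 0  (should be 0).
Check: (v - proj_W(v)) · u_2 = 0  (should be 0).
Result: proj_W(v) = (219/134, 135/134, 207/67).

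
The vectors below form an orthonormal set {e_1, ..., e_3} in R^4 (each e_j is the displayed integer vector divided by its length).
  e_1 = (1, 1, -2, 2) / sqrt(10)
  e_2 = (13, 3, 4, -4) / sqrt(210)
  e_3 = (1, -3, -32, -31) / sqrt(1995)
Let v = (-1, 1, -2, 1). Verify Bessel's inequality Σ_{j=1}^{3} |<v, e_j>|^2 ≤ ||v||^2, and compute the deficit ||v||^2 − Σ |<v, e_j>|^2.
Σ |<v, e_j>|^2 = 601/95; ||v||^2 = 7; deficit = 64/95

Write each e_j = u_j / sqrt(<u_j, u_j>) where u_j is the displayed integer vector. Then <v, e_j> = <v, u_j> / sqrt(<u_j, u_j>), so |<v, e_j>|^2 = <v, u_j>^2 / <u_j, u_j>.
Coefficients: <v, e_1> = 6/sqrt(10), <v, e_2> = -22/sqrt(210), <v, e_3> = 29/sqrt(1995).
Square and sum: Σ |<v, e_j>|^2 = 601/95.
Compute ||v||^2 = v·v = 7.
Deficit = 7 − 601/95 = 64/95 ≥ 0, confirming Bessel's inequality. (The deficit equals ||v − Σ <v,e_j> e_j||^2, the squared distance from v to span{e_j}.)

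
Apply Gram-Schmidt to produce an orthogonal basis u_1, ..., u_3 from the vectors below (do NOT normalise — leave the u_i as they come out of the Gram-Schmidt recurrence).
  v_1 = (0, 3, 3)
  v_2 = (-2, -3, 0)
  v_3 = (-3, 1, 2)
Orthogonal basis:
  u_1 = (0, 3, 3)
  u_2 = (-2, -3/2, 3/2)
  u_3 = (-21/17, 14/17, -14/17)

Apply the Gram-Schmidt recurrence
  u_1 = v_1
  u_i = v_i − Σ_{j<i} ((v_i · u_j) / (u_j · u_j)) · u_j.

Step by step this gives:
  u_1 = (0, 3, 3)
  u_2 = (-2, -3/2, 3/2)
  u_3 = (-21/17, 14/17, -14/17)

Orthogonality check:
  u_2 · u_1 = 0 (should be 0)
  u_3 · u_1 = 0 (should be 0)
  u_3 · u_2 = 0 (should be 0)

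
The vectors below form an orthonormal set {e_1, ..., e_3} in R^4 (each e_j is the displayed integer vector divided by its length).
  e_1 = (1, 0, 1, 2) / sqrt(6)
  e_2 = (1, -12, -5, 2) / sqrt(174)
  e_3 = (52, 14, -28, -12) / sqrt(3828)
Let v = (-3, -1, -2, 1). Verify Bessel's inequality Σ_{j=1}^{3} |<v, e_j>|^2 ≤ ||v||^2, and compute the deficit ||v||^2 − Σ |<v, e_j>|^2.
Σ |<v, e_j>|^2 = 90/11; ||v||^2 = 15; deficit = 75/11

Write each e_j = u_j / sqrt(<u_j, u_j>) where u_j is the displayed integer vector. Then <v, e_j> = <v, u_j> / sqrt(<u_j, u_j>), so |<v, e_j>|^2 = <v, u_j>^2 / <u_j, u_j>.
Coefficients: <v, e_1> = -3/sqrt(6), <v, e_2> = 21/sqrt(174), <v, e_3> = -126/sqrt(3828).
Square and sum: Σ |<v, e_j>|^2 = 90/11.
Compute ||v||^2 = v·v = 15.
Deficit = 15 − 90/11 = 75/11 ≥ 0, confirming Bessel's inequality. (The deficit equals ||v − Σ <v,e_j> e_j||^2, the squared distance from v to span{e_j}.)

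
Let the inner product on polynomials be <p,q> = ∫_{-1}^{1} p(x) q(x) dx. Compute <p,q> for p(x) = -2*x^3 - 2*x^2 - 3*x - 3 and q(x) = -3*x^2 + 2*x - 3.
<p,q> = 124/5

Expand the product: p(x)·q(x) = 6*x^5 + 2*x^4 + 11*x^3 + 9*x^2 + 3*x + 9.
∫_{-1}^{1} of each monomial x^k gives [2/(k+1) if k even, 0 if k odd]. Integrating term-by-term (or equivalently evaluating the antiderivative F(x) = x^6 + 2*x^5/5 + 11*x^4/4 + 3*x^3 + 3*x^2/2 + 9*x at the endpoints):
  F(1) − F(−1) = 353/20 − (-143/20) = 124/5.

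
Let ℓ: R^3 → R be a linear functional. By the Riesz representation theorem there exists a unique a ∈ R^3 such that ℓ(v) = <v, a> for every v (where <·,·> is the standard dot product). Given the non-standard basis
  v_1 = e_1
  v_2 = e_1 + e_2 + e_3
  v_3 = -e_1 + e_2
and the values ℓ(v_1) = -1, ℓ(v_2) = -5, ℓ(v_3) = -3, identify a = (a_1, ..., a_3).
a = (-1, -4, 0)

Write a = (a_1, ..., a_3) in the standard basis. For each basis vector v_i, ℓ(v_i) = <v_i, a> is a linear equation in the a_j's. Collect the n equations into a matrix system V a = ℓ, where row i of V is v_i (expressed in the standard basis). Since V is invertible (lower-triangular with 1s on the diagonal, up to permutation), solve by back-substitution:
  V =
[[1, 0, 0],
 [1, 1, 1],
 [-1, 1, 0]]
  V a = (-1, -5, -3)
Solving gives a = (-1, -4, 0).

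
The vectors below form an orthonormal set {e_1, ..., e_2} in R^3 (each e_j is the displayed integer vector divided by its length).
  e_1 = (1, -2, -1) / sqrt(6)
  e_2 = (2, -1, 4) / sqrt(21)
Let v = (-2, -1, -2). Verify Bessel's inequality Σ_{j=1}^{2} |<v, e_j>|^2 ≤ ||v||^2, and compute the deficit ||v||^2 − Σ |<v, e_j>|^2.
Σ |<v, e_j>|^2 = 45/7; ||v||^2 = 9; deficit = 18/7

Write each e_j = u_j / sqrt(<u_j, u_j>) where u_j is the displayed integer vector. Then <v, e_j> = <v, u_j> / sqrt(<u_j, u_j>), so |<v, e_j>|^2 = <v, u_j>^2 / <u_j, u_j>.
Coefficients: <v, e_1> = 2/sqrt(6), <v, e_2> = -11/sqrt(21).
Square and sum: Σ |<v, e_j>|^2 = 45/7.
Compute ||v||^2 = v·v = 9.
Deficit = 9 − 45/7 = 18/7 ≥ 0, confirming Bessel's inequality. (The deficit equals ||v − Σ <v,e_j> e_j||^2, the squared distance from v to span{e_j}.)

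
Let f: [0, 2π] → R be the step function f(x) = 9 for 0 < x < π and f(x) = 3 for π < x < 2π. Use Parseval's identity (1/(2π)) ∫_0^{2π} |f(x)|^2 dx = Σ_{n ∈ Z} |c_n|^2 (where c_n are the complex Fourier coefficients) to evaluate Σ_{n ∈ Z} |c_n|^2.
Σ |c_n|^2 = 45

Parseval equates the L^2 energy of f (normalised by 1/(2π)) with the ℓ^2 sum of its Fourier coefficients: (1/(2π)) ∫_0^{2π} |f|^2 = Σ |c_n|^2.
Compute the left side: (1/(2π)) [∫_0^π 9^2 dx + ∫_π^{2π} 3^2 dx] = (1/(2π)) · (81π + 9π) = (81 + 9)/2 = 45.
So Σ_{n ∈ Z} |c_n|^2 = 45.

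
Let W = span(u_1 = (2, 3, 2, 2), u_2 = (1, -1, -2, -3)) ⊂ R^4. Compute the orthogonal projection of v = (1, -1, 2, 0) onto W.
proj_W(v) = (37/194, 39/97, 32/97, 73/194)

Set up U = [u_1 | ... | u_2] ∈ R^(4×2). The projector onto W = col(U) is P = U (U^T U)^(-1) U^T.
Compute U^T U =
  [21, -11]
  [-11, 15],
and U^T v = (3, -2).
Solve U^T U · c = U^T v for the coefficients: c = (23/194, -9/194). The projection is proj_W(v) = U c.
Check: (v - proj_W(v)) · u_1 = 0  (should be 0).
Check: (v - proj_W(v)) · u_2 = 0  (should be 0).
Result: proj_W(v) = (37/194, 39/97, 32/97, 73/194).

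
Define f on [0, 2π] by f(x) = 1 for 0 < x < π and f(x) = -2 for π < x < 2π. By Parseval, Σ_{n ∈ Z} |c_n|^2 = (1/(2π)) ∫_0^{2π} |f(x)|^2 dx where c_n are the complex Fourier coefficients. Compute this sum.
Σ |c_n|^2 = 5/2

Parseval equates the L^2 energy of f (normalised by 1/(2π)) with the ℓ^2 sum of its Fourier coefficients: (1/(2π)) ∫_0^{2π} |f|^2 = Σ |c_n|^2.
Compute the left side: (1/(2π)) [∫_0^π 1^2 dx + ∫_π^{2π} (-2)^2 dx] = (1/(2π)) · (1π + 4π) = (1 + 4)/2 = 5/2.
So Σ_{n ∈ Z} |c_n|^2 = 5/2.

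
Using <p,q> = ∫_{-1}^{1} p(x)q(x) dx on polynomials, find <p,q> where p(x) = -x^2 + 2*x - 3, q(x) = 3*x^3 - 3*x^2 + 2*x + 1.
<p,q> = 28/5

Expand the product: p(x)·q(x) = -3*x^5 + 9*x^4 - 17*x^3 + 12*x^2 - 4*x - 3.
∫_{-1}^{1} of each monomial x^k gives [2/(k+1) if k even, 0 if k odd]. Integrating term-by-term (or equivalently evaluating the antiderivative F(x) = -x^6/2 + 9*x^5/5 - 17*x^4/4 + 4*x^3 - 2*x^2 - 3*x at the endpoints):
  F(1) − F(−1) = -79/20 − (-191/20) = 28/5.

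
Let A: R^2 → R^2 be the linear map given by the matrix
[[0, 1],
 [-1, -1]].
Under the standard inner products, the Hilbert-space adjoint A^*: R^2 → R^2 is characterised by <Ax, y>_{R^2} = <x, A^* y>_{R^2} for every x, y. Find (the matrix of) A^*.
A^* = A^T =
[[0, -1],
 [1, -1]]

For real matrices with standard dot products, the defining identity <Ax, y> = <x, A^* y> gives (Ax)^T y = x^T (A^*) y, i.e. x^T A^T y = x^T (A^*) y. Since this holds for all x, y, we must have A^* = A^T. Therefore
A^* =
[[0, -1],
 [1, -1]].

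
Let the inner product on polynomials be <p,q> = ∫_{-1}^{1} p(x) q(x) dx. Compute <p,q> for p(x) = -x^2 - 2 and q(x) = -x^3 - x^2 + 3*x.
<p,q> = 26/15

Expand the product: p(x)·q(x) = x^5 + x^4 - x^3 + 2*x^2 - 6*x.
∫_{-1}^{1} of each monomial x^k gives [2/(k+1) if k even, 0 if k odd]. Integrating term-by-term (or equivalently evaluating the antiderivative F(x) = x^6/6 + x^5/5 - x^4/4 + 2*x^3/3 - 3*x^2 at the endpoints):
  F(1) − F(−1) = -133/60 − (-79/20) = 26/15.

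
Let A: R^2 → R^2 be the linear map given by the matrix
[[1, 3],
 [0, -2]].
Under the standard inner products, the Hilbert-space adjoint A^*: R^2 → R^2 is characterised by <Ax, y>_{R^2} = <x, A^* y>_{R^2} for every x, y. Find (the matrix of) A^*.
A^* = A^T =
[[1, 0],
 [3, -2]]

For real matrices with standard dot products, the defining identity <Ax, y> = <x, A^* y> gives (Ax)^T y = x^T (A^*) y, i.e. x^T A^T y = x^T (A^*) y. Since this holds for all x, y, we must have A^* = A^T. Therefore
A^* =
[[1, 0],
 [3, -2]].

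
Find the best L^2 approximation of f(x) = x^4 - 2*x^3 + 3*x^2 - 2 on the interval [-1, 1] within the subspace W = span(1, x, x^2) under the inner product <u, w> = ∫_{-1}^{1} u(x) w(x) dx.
g(x) = 27*x^2/7 - 6*x/5 - 73/35

The best approximation g ∈ W is the orthogonal projection of f onto W. Writing g = a_0 + a_1 x + a_2 x^2, the coefficients solve the normal equations G · a = b where
  G_{ij} = <φ_i, φ_j> and b_i = <f, φ_i>, with φ_0 = 1, φ_1 = x, φ_2 = x^2.
G =
  [2, 0, 2/3]
  [0, 2/3, 0]
  [2/3, 0, 2/5],
b = (-8/5, -4/5, 16/105).
Solving gives a_0 = -73/35, a_1 = -6/5, a_2 = 27/7, so
  g(x) = 27*x^2/7 - 6*x/5 - 73/35.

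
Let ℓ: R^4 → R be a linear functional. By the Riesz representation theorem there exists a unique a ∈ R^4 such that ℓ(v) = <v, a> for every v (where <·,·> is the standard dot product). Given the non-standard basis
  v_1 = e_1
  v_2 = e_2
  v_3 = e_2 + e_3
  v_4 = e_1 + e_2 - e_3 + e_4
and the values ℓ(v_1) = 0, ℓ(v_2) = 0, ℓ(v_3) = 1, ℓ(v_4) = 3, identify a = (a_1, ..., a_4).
a = (0, 0, 1, 4)

Write a = (a_1, ..., a_4) in the standard basis. For each basis vector v_i, ℓ(v_i) = <v_i, a> is a linear equation in the a_j's. Collect the n equations into a matrix system V a = ℓ, where row i of V is v_i (expressed in the standard basis). Since V is invertible (lower-triangular with 1s on the diagonal, up to permutation), solve by back-substitution:
  V =
[[1, 0, 0, 0],
 [0, 1, 0, 0],
 [0, 1, 1, 0],
 [1, 1, -1, 1]]
  V a = (0, 0, 1, 3)
Solving gives a = (0, 0, 1, 4).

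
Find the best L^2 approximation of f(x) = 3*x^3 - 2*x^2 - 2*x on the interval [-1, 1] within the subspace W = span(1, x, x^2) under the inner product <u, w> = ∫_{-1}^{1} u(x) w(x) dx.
g(x) = -2*x^2 - x/5

The best approximation g ∈ W is the orthogonal projection of f onto W. Writing g = a_0 + a_1 x + a_2 x^2, the coefficients solve the normal equations G · a = b where
  G_{ij} = <φ_i, φ_j> and b_i = <f, φ_i>, with φ_0 = 1, φ_1 = x, φ_2 = x^2.
G =
  [2, 0, 2/3]
  [0, 2/3, 0]
  [2/3, 0, 2/5],
b = (-4/3, -2/15, -4/5).
Solving gives a_0 = 0, a_1 = -1/5, a_2 = -2, so
  g(x) = -2*x^2 - x/5.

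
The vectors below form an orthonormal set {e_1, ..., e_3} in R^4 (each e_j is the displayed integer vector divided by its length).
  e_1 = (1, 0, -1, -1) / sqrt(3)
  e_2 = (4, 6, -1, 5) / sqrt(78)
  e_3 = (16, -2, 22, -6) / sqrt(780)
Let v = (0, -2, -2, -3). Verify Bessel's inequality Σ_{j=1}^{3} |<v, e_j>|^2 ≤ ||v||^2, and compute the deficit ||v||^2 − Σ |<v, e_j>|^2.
Σ |<v, e_j>|^2 = 509/30; ||v||^2 = 17; deficit = 1/30

Write each e_j = u_j / sqrt(<u_j, u_j>) where u_j is the displayed integer vector. Then <v, e_j> = <v, u_j> / sqrt(<u_j, u_j>), so |<v, e_j>|^2 = <v, u_j>^2 / <u_j, u_j>.
Coefficients: <v, e_1> = 5/sqrt(3), <v, e_2> = -25/sqrt(78), <v, e_3> = -22/sqrt(780).
Square and sum: Σ |<v, e_j>|^2 = 509/30.
Compute ||v||^2 = v·v = 17.
Deficit = 17 − 509/30 = 1/30 ≥ 0, confirming Bessel's inequality. (The deficit equals ||v − Σ <v,e_j> e_j||^2, the squared distance from v to span{e_j}.)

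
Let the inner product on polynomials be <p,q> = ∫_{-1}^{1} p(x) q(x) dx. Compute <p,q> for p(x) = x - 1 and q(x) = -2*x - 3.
<p,q> = 14/3

Expand the product: p(x)·q(x) = -2*x^2 - x + 3.
∫_{-1}^{1} of each monomial x^k gives [2/(k+1) if k even, 0 if k odd]. Integrating term-by-term (or equivalently evaluating the antiderivative F(x) = -2*x^3/3 - x^2/2 + 3*x at the endpoints):
  F(1) − F(−1) = 11/6 − (-17/6) = 14/3.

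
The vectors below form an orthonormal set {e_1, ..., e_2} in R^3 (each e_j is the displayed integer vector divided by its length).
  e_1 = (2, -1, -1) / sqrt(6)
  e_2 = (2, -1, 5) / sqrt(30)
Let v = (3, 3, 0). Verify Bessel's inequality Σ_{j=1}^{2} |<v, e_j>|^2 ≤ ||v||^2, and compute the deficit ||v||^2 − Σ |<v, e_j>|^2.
Σ |<v, e_j>|^2 = 9/5; ||v||^2 = 18; deficit = 81/5

Write each e_j = u_j / sqrt(<u_j, u_j>) where u_j is the displayed integer vector. Then <v, e_j> = <v, u_j> / sqrt(<u_j, u_j>), so |<v, e_j>|^2 = <v, u_j>^2 / <u_j, u_j>.
Coefficients: <v, e_1> = 3/sqrt(6), <v, e_2> = 3/sqrt(30).
Square and sum: Σ |<v, e_j>|^2 = 9/5.
Compute ||v||^2 = v·v = 18.
Deficit = 18 − 9/5 = 81/5 ≥ 0, confirming Bessel's inequality. (The deficit equals ||v − Σ <v,e_j> e_j||^2, the squared distance from v to span{e_j}.)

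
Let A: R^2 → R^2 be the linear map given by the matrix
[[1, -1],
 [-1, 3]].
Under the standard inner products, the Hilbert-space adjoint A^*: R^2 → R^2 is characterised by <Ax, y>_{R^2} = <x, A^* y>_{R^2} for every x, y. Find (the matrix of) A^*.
A^* = A^T =
[[1, -1],
 [-1, 3]]

For real matrices with standard dot products, the defining identity <Ax, y> = <x, A^* y> gives (Ax)^T y = x^T (A^*) y, i.e. x^T A^T y = x^T (A^*) y. Since this holds for all x, y, we must have A^* = A^T. Therefore
A^* =
[[1, -1],
 [-1, 3]].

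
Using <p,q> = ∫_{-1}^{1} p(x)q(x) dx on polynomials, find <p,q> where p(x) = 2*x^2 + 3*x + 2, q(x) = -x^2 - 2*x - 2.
<p,q> = -84/5

Expand the product: p(x)·q(x) = -2*x^4 - 7*x^3 - 12*x^2 - 10*x - 4.
∫_{-1}^{1} of each monomial x^k gives [2/(k+1) if k even, 0 if k odd]. Integrating term-by-term (or equivalently evaluating the antiderivative F(x) = -2*x^5/5 - 7*x^4/4 - 4*x^3 - 5*x^2 - 4*x at the endpoints):
  F(1) − F(−1) = -303/20 − (33/20) = -84/5.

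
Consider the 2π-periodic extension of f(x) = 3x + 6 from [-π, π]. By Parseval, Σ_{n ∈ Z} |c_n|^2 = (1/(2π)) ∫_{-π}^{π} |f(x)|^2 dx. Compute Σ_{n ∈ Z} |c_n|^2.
Σ |c_n|^2 = 3π^2 + 36

Expand and integrate term by term over [-π, π]:
  ∫ (3x)^2 dx = 9·(2π^3/3); ∫ 2·3·(6)·x dx = 0 (odd integrand); ∫ 6^2 dx = 36·2π.
So (1/(2π)) ∫_{-π}^{π} (3x + 6)^2 dx = 9π^2/3 + 36 = 3π^2 + 36.
Parseval ⇒ Σ |c_n|^2 = 3π^2 + 36.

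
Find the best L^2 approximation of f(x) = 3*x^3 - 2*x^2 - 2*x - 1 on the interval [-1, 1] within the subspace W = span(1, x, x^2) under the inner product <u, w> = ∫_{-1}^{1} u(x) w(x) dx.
g(x) = -2*x^2 - x/5 - 1

The best approximation g ∈ W is the orthogonal projection of f onto W. Writing g = a_0 + a_1 x + a_2 x^2, the coefficients solve the normal equations G · a = b where
  G_{ij} = <φ_i, φ_j> and b_i = <f, φ_i>, with φ_0 = 1, φ_1 = x, φ_2 = x^2.
G =
  [2, 0, 2/3]
  [0, 2/3, 0]
  [2/3, 0, 2/5],
b = (-10/3, -2/15, -22/15).
Solving gives a_0 = -1, a_1 = -1/5, a_2 = -2, so
  g(x) = -2*x^2 - x/5 - 1.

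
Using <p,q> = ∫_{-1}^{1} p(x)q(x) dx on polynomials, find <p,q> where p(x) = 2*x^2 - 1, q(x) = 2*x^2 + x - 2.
<p,q> = 8/5

Expand the product: p(x)·q(x) = 4*x^4 + 2*x^3 - 6*x^2 - x + 2.
∫_{-1}^{1} of each monomial x^k gives [2/(k+1) if k even, 0 if k odd]. Integrating term-by-term (or equivalently evaluating the antiderivative F(x) = 4*x^5/5 + x^4/2 - 2*x^3 - x^2/2 + 2*x at the endpoints):
  F(1) − F(−1) = 4/5 − (-4/5) = 8/5.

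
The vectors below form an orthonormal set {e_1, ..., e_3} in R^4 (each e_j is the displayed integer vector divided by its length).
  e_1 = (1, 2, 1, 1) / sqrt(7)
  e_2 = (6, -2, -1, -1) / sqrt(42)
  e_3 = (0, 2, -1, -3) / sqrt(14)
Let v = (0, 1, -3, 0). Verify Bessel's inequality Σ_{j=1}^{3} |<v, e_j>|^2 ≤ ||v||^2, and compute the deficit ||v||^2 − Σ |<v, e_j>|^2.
Σ |<v, e_j>|^2 = 41/21; ||v||^2 = 10; deficit = 169/21

Write each e_j = u_j / sqrt(<u_j, u_j>) where u_j is the displayed integer vector. Then <v, e_j> = <v, u_j> / sqrt(<u_j, u_j>), so |<v, e_j>|^2 = <v, u_j>^2 / <u_j, u_j>.
Coefficients: <v, e_1> = -1/sqrt(7), <v, e_2> = 1/sqrt(42), <v, e_3> = 5/sqrt(14).
Square and sum: Σ |<v, e_j>|^2 = 41/21.
Compute ||v||^2 = v·v = 10.
Deficit = 10 − 41/21 = 169/21 ≥ 0, confirming Bessel's inequality. (The deficit equals ||v − Σ <v,e_j> e_j||^2, the squared distance from v to span{e_j}.)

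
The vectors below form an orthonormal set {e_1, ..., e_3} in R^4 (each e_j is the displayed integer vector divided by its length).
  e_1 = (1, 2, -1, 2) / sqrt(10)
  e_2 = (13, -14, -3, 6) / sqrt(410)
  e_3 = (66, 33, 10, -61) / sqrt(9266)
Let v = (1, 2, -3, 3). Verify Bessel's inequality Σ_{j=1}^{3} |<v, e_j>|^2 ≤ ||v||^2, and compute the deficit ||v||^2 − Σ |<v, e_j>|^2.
Σ |<v, e_j>|^2 = 4669/226; ||v||^2 = 23; deficit = 529/226

Write each e_j = u_j / sqrt(<u_j, u_j>) where u_j is the displayed integer vector. Then <v, e_j> = <v, u_j> / sqrt(<u_j, u_j>), so |<v, e_j>|^2 = <v, u_j>^2 / <u_j, u_j>.
Coefficients: <v, e_1> = 14/sqrt(10), <v, e_2> = 12/sqrt(410), <v, e_3> = -81/sqrt(9266).
Square and sum: Σ |<v, e_j>|^2 = 4669/226.
Compute ||v||^2 = v·v = 23.
Deficit = 23 − 4669/226 = 529/226 ≥ 0, confirming Bessel's inequality. (The deficit equals ||v − Σ <v,e_j> e_j||^2, the squared distance from v to span{e_j}.)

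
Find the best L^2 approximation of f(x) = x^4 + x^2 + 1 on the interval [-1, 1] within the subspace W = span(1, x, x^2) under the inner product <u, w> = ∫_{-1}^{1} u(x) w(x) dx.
g(x) = 13*x^2/7 + 32/35

The best approximation g ∈ W is the orthogonal projection of f onto W. Writing g = a_0 + a_1 x + a_2 x^2, the coefficients solve the normal equations G · a = b where
  G_{ij} = <φ_i, φ_j> and b_i = <f, φ_i>, with φ_0 = 1, φ_1 = x, φ_2 = x^2.
G =
  [2, 0, 2/3]
  [0, 2/3, 0]
  [2/3, 0, 2/5],
b = (46/15, 0, 142/105).
Solving gives a_0 = 32/35, a_1 = 0, a_2 = 13/7, so
  g(x) = 13*x^2/7 + 32/35.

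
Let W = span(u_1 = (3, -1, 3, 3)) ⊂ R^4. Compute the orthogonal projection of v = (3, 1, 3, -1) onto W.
proj_W(v) = (3/2, -1/2, 3/2, 3/2)

Set up U = [u_1 | ... | u_1] ∈ R^(4×1). The projector onto W = col(U) is P = U (U^T U)^(-1) U^T.
Compute U^T U =
  [28],
and U^T v = (14).
Solve U^T U · c = U^T v for the coefficients: c = (1/2). The projection is proj_W(v) = U c.
Check: (v - proj_W(v)) · u_1 = 0  (should be 0).
Result: proj_W(v) = (3/2, -1/2, 3/2, 3/2).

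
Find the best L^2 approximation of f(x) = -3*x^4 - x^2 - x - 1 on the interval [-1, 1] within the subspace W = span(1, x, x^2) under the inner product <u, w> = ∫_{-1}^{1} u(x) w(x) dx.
g(x) = -25*x^2/7 - x - 26/35

The best approximation g ∈ W is the orthogonal projection of f onto W. Writing g = a_0 + a_1 x + a_2 x^2, the coefficients solve the normal equations G · a = b where
  G_{ij} = <φ_i, φ_j> and b_i = <f, φ_i>, with φ_0 = 1, φ_1 = x, φ_2 = x^2.
G =
  [2, 0, 2/3]
  [0, 2/3, 0]
  [2/3, 0, 2/5],
b = (-58/15, -2/3, -202/105).
Solving gives a_0 = -26/35, a_1 = -1, a_2 = -25/7, so
  g(x) = -25*x^2/7 - x - 26/35.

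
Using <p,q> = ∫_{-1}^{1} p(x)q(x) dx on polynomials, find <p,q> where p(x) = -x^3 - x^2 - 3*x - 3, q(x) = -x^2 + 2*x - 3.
<p,q> = 88/5

Expand the product: p(x)·q(x) = x^5 - x^4 + 4*x^3 + 3*x + 9.
∫_{-1}^{1} of each monomial x^k gives [2/(k+1) if k even, 0 if k odd]. Integrating term-by-term (or equivalently evaluating the antiderivative F(x) = x^6/6 - x^5/5 + x^4 + 3*x^2/2 + 9*x at the endpoints):
  F(1) − F(−1) = 172/15 − (-92/15) = 88/5.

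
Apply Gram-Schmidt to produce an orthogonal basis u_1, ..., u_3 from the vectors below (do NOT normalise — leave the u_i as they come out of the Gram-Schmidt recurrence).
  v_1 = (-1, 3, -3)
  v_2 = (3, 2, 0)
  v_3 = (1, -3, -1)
Orthogonal basis:
  u_1 = (-1, 3, -3)
  u_2 = (60/19, 29/19, 9/19)
  u_3 = (132/119, -198/119, -242/119)

Apply the Gram-Schmidt recurrence
  u_1 = v_1
  u_i = v_i − Σ_{j<i} ((v_i · u_j) / (u_j · u_j)) · u_j.

Step by step this gives:
  u_1 = (-1, 3, -3)
  u_2 = (60/19, 29/19, 9/19)
  u_3 = (132/119, -198/119, -242/119)

Orthogonality check:
  u_2 · u_1 = 0 (should be 0)
  u_3 · u_1 = 0 (should be 0)
  u_3 · u_2 = 0 (should be 0)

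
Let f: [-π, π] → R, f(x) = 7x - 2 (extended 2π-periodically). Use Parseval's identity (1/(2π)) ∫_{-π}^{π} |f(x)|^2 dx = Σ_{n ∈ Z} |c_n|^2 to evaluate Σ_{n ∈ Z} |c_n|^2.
Σ |c_n|^2 = 49π^2/3 + 4

Expand and integrate term by term over [-π, π]:
  ∫ (7x)^2 dx = 49·(2π^3/3); ∫ 2·7·(-2)·x dx = 0 (odd integrand); ∫ (-2)^2 dx = 4·2π.
So (1/(2π)) ∫_{-π}^{π} (7x - 2)^2 dx = 49π^2/3 + 4 = 49π^2/3 + 4.
Parseval ⇒ Σ |c_n|^2 = 49π^2/3 + 4.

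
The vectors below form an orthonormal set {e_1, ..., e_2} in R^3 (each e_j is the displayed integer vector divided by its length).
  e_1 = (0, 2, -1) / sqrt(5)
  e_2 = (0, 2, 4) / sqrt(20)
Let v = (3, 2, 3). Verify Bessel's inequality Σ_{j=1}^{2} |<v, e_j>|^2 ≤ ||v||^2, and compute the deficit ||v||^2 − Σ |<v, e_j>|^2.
Σ |<v, e_j>|^2 = 13; ||v||^2 = 22; deficit = 9

Write each e_j = u_j / sqrt(<u_j, u_j>) where u_j is the displayed integer vector. Then <v, e_j> = <v, u_j> / sqrt(<u_j, u_j>), so |<v, e_j>|^2 = <v, u_j>^2 / <u_j, u_j>.
Coefficients: <v, e_1> = 1/sqrt(5), <v, e_2> = 16/sqrt(20).
Square and sum: Σ |<v, e_j>|^2 = 13.
Compute ||v||^2 = v·v = 22.
Deficit = 22 − 13 = 9 ≥ 0, confirming Bessel's inequality. (The deficit equals ||v − Σ <v,e_j> e_j||^2, the squared distance from v to span{e_j}.)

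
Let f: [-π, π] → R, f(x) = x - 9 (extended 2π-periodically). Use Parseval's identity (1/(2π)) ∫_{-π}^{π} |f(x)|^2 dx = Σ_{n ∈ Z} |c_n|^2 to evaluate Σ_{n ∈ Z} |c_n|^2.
Σ |c_n|^2 = π^2/3 + 81

Expand and integrate term by term over [-π, π]:
  ∫ (x)^2 dx = 1·(2π^3/3); ∫ 2·1·(-9)·x dx = 0 (odd integrand); ∫ (-9)^2 dx = 81·2π.
So (1/(2π)) ∫_{-π}^{π} (x - 9)^2 dx = 1π^2/3 + 81 = π^2/3 + 81.
Parseval ⇒ Σ |c_n|^2 = π^2/3 + 81.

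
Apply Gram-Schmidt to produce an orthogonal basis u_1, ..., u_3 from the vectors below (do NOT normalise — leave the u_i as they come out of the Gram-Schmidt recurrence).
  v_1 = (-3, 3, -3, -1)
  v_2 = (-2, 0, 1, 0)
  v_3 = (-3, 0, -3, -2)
Orthogonal basis:
  u_1 = (-3, 3, -3, -1)
  u_2 = (-47/28, -9/28, 37/28, 3/28)
  u_3 = (-72/131, -273/131, -144/131, -171/131)

Apply the Gram-Schmidt recurrence
  u_1 = v_1
  u_i = v_i − Σ_{j<i} ((v_i · u_j) / (u_j · u_j)) · u_j.

Step by step this gives:
  u_1 = (-3, 3, -3, -1)
  u_2 = (-47/28, -9/28, 37/28, 3/28)
  u_3 = (-72/131, -273/131, -144/131, -171/131)

Orthogonality check:
  u_2 · u_1 = 0 (should be 0)
  u_3 · u_1 = 0 (should be 0)
  u_3 · u_2 = 0 (should be 0)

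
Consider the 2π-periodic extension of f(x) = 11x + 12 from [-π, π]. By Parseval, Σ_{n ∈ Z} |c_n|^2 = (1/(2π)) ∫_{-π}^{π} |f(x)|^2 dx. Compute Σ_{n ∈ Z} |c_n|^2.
Σ |c_n|^2 = 121π^2/3 + 144

Expand and integrate term by term over [-π, π]:
  ∫ (11x)^2 dx = 121·(2π^3/3); ∫ 2·11·(12)·x dx = 0 (odd integrand); ∫ 12^2 dx = 144·2π.
So (1/(2π)) ∫_{-π}^{π} (11x + 12)^2 dx = 121π^2/3 + 144 = 121π^2/3 + 144.
Parseval ⇒ Σ |c_n|^2 = 121π^2/3 + 144.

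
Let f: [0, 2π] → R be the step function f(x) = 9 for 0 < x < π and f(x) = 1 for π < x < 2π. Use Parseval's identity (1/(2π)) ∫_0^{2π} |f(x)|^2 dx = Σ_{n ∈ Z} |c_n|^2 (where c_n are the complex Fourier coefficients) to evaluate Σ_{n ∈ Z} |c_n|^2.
Σ |c_n|^2 = 41

Parseval equates the L^2 energy of f (normalised by 1/(2π)) with the ℓ^2 sum of its Fourier coefficients: (1/(2π)) ∫_0^{2π} |f|^2 = Σ |c_n|^2.
Compute the left side: (1/(2π)) [∫_0^π 9^2 dx + ∫_π^{2π} 1^2 dx] = (1/(2π)) · (81π + 1π) = (81 + 1)/2 = 41.
So Σ_{n ∈ Z} |c_n|^2 = 41.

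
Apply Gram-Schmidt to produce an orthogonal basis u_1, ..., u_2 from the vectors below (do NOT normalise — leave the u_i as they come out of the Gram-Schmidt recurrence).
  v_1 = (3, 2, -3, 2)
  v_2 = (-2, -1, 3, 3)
Orthogonal basis:
  u_1 = (3, 2, -3, 2)
  u_2 = (-19/26, -2/13, 45/26, 50/13)

Apply the Gram-Schmidt recurrence
  u_1 = v_1
  u_i = v_i − Σ_{j<i} ((v_i · u_j) / (u_j · u_j)) · u_j.

Step by step this gives:
  u_1 = (3, 2, -3, 2)
  u_2 = (-19/26, -2/13, 45/26, 50/13)

Orthogonality check:
  u_2 · u_1 = 0 (should be 0)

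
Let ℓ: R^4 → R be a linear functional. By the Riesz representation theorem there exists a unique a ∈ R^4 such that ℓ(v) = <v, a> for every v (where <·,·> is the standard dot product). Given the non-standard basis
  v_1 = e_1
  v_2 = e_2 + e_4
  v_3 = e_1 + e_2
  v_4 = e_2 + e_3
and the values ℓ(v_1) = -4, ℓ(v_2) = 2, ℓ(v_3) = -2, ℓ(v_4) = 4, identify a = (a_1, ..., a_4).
a = (-4, 2, 2, 0)

Write a = (a_1, ..., a_4) in the standard basis. For each basis vector v_i, ℓ(v_i) = <v_i, a> is a linear equation in the a_j's. Collect the n equations into a matrix system V a = ℓ, where row i of V is v_i (expressed in the standard basis). Since V is invertible (lower-triangular with 1s on the diagonal, up to permutation), solve by back-substitution:
  V =
[[1, 0, 0, 0],
 [0, 1, 0, 1],
 [1, 1, 0, 0],
 [0, 1, 1, 0]]
  V a = (-4, 2, -2, 4)
Solving gives a = (-4, 2, 2, 0).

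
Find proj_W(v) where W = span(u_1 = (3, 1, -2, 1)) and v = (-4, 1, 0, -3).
proj_W(v) = (-14/5, -14/15, 28/15, -14/15)

Set up U = [u_1 | ... | u_1] ∈ R^(4×1). The projector onto W = col(U) is P = U (U^T U)^(-1) U^T.
Compute U^T U =
  [15],
and U^T v = (-14).
Solve U^T U · c = U^T v for the coefficients: c = (-14/15). The projection is proj_W(v) = U c.
Check: (v - proj_W(v)) · u_1 = 0  (should be 0).
Result: proj_W(v) = (-14/5, -14/15, 28/15, -14/15).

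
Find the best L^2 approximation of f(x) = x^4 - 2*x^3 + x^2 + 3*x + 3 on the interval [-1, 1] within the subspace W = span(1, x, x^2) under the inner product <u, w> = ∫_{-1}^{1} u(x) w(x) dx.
g(x) = 13*x^2/7 + 9*x/5 + 102/35

The best approximation g ∈ W is the orthogonal projection of f onto W. Writing g = a_0 + a_1 x + a_2 x^2, the coefficients solve the normal equations G · a = b where
  G_{ij} = <φ_i, φ_j> and b_i = <f, φ_i>, with φ_0 = 1, φ_1 = x, φ_2 = x^2.
G =
  [2, 0, 2/3]
  [0, 2/3, 0]
  [2/3, 0, 2/5],
b = (106/15, 6/5, 94/35).
Solving gives a_0 = 102/35, a_1 = 9/5, a_2 = 13/7, so
  g(x) = 13*x^2/7 + 9*x/5 + 102/35.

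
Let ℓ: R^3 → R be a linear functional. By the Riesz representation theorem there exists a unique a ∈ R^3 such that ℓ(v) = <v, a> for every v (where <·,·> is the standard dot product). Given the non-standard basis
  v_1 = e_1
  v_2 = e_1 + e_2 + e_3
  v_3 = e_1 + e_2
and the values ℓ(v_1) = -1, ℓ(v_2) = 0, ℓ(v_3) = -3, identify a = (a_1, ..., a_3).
a = (-1, -2, 3)

Write a = (a_1, ..., a_3) in the standard basis. For each basis vector v_i, ℓ(v_i) = <v_i, a> is a linear equation in the a_j's. Collect the n equations into a matrix system V a = ℓ, where row i of V is v_i (expressed in the standard basis). Since V is invertible (lower-triangular with 1s on the diagonal, up to permutation), solve by back-substitution:
  V =
[[1, 0, 0],
 [1, 1, 1],
 [1, 1, 0]]
  V a = (-1, 0, -3)
Solving gives a = (-1, -2, 3).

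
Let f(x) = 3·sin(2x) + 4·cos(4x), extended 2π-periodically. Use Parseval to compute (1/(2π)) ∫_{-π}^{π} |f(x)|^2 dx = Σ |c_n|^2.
Σ |c_n|^2 = 25/2

Expand |f|^2 and use orthogonality of {sin(nx), cos(mx)} on [-π, π]:
  ∫_{-π}^{π} sin(nx)^2 dx = π, ∫ cos(mx)^2 dx = π, and cross terms integrate to 0.
So ∫_{-π}^{π} f(x)^2 dx = 3^2 · π + 4^2 · π = (9 + 16)π.
Divide by 2π: (9 + 16)/2 = 25/2.
By Parseval, this equals Σ |c_n|^2.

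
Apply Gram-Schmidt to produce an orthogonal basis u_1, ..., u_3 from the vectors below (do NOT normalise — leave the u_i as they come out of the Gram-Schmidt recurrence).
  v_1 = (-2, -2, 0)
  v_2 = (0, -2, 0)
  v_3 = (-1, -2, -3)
Orthogonal basis:
  u_1 = (-2, -2, 0)
  u_2 = (1, -1, 0)
  u_3 = (0, 0, -3)

Apply the Gram-Schmidt recurrence
  u_1 = v_1
  u_i = v_i − Σ_{j<i} ((v_i · u_j) / (u_j · u_j)) · u_j.

Step by step this gives:
  u_1 = (-2, -2, 0)
  u_2 = (1, -1, 0)
  u_3 = (0, 0, -3)

Orthogonality check:
  u_2 · u_1 = 0 (should be 0)
  u_3 · u_1 = 0 (should be 0)
  u_3 · u_2 = 0 (should be 0)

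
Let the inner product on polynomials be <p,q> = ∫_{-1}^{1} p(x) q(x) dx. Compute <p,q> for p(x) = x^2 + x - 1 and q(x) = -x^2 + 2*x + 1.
<p,q> = 4/15

Expand the product: p(x)·q(x) = -x^4 + x^3 + 4*x^2 - x - 1.
∫_{-1}^{1} of each monomial x^k gives [2/(k+1) if k even, 0 if k odd]. Integrating term-by-term (or equivalently evaluating the antiderivative F(x) = -x^5/5 + x^4/4 + 4*x^3/3 - x^2/2 - x at the endpoints):
  F(1) − F(−1) = -7/60 − (-23/60) = 4/15.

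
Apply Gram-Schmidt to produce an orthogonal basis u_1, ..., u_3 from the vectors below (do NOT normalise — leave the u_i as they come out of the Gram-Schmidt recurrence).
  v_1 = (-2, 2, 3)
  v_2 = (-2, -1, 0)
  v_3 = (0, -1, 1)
Orthogonal basis:
  u_1 = (-2, 2, 3)
  u_2 = (-30/17, -21/17, -6/17)
  u_3 = (4/9, -8/9, 8/9)

Apply the Gram-Schmidt recurrence
  u_1 = v_1
  u_i = v_i − Σ_{j<i} ((v_i · u_j) / (u_j · u_j)) · u_j.

Step by step this gives:
  u_1 = (-2, 2, 3)
  u_2 = (-30/17, -21/17, -6/17)
  u_3 = (4/9, -8/9, 8/9)

Orthogonality check:
  u_2 · u_1 = 0 (should be 0)
  u_3 · u_1 = 0 (should be 0)
  u_3 · u_2 = 0 (should be 0)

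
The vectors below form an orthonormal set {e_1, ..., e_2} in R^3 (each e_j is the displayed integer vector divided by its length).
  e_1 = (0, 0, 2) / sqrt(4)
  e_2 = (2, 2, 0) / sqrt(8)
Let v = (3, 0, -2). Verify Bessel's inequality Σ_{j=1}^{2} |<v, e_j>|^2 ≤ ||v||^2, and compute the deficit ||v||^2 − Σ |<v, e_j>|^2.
Σ |<v, e_j>|^2 = 17/2; ||v||^2 = 13; deficit = 9/2

Write each e_j = u_j / sqrt(<u_j, u_j>) where u_j is the displayed integer vector. Then <v, e_j> = <v, u_j> / sqrt(<u_j, u_j>), so |<v, e_j>|^2 = <v, u_j>^2 / <u_j, u_j>.
Coefficients: <v, e_1> = -4/sqrt(4), <v, e_2> = 6/sqrt(8).
Square and sum: Σ |<v, e_j>|^2 = 17/2.
Compute ||v||^2 = v·v = 13.
Deficit = 13 − 17/2 = 9/2 ≥ 0, confirming Bessel's inequality. (The deficit equals ||v − Σ <v,e_j> e_j||^2, the squared distance from v to span{e_j}.)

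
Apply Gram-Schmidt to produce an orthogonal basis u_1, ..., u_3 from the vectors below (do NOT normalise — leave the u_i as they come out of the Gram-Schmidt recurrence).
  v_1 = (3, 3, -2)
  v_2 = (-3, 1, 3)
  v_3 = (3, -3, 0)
Orthogonal basis:
  u_1 = (3, 3, -2)
  u_2 = (-15/11, 29/11, 21/11)
  u_3 = (231/137, -63/137, 252/137)

Apply the Gram-Schmidt recurrence
  u_1 = v_1
  u_i = v_i − Σ_{j<i} ((v_i · u_j) / (u_j · u_j)) · u_j.

Step by step this gives:
  u_1 = (3, 3, -2)
  u_2 = (-15/11, 29/11, 21/11)
  u_3 = (231/137, -63/137, 252/137)

Orthogonality check:
  u_2 · u_1 = 0 (should be 0)
  u_3 · u_1 = 0 (should be 0)
  u_3 · u_2 = 0 (should be 0)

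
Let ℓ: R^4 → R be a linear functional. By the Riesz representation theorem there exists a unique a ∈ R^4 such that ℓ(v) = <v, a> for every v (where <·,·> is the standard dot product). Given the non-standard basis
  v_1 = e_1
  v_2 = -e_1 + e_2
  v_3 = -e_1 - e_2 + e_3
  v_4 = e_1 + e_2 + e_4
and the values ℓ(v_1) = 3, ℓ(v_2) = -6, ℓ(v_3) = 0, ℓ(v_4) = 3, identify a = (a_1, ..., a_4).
a = (3, -3, 0, 3)

Write a = (a_1, ..., a_4) in the standard basis. For each basis vector v_i, ℓ(v_i) = <v_i, a> is a linear equation in the a_j's. Collect the n equations into a matrix system V a = ℓ, where row i of V is v_i (expressed in the standard basis). Since V is invertible (lower-triangular with 1s on the diagonal, up to permutation), solve by back-substitution:
  V =
[[1, 0, 0, 0],
 [-1, 1, 0, 0],
 [-1, -1, 1, 0],
 [1, 1, 0, 1]]
  V a = (3, -6, 0, 3)
Solving gives a = (3, -3, 0, 3).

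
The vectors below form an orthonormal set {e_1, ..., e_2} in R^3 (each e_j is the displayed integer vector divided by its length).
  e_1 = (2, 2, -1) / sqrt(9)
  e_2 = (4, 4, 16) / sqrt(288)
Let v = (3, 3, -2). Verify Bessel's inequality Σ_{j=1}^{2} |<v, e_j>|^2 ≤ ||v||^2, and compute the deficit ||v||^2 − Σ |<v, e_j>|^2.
Σ |<v, e_j>|^2 = 22; ||v||^2 = 22; deficit = 0

Write each e_j = u_j / sqrt(<u_j, u_j>) where u_j is the displayed integer vector. Then <v, e_j> = <v, u_j> / sqrt(<u_j, u_j>), so |<v, e_j>|^2 = <v, u_j>^2 / <u_j, u_j>.
Coefficients: <v, e_1> = 14/sqrt(9), <v, e_2> = -8/sqrt(288).
Square and sum: Σ |<v, e_j>|^2 = 22.
Compute ||v||^2 = v·v = 22.
Deficit = 22 − 22 = 0 ≥ 0, confirming Bessel's inequality. (The deficit equals ||v − Σ <v,e_j> e_j||^2, the squared distance from v to span{e_j}.)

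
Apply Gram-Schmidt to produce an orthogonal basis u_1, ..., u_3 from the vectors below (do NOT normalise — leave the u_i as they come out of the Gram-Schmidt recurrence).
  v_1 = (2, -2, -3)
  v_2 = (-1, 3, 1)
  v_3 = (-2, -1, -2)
Orthogonal basis:
  u_1 = (2, -2, -3)
  u_2 = (5/17, 29/17, -16/17)
  u_3 = (-161/66, -23/66, -46/33)

Apply the Gram-Schmidt recurrence
  u_1 = v_1
  u_i = v_i − Σ_{j<i} ((v_i · u_j) / (u_j · u_j)) · u_j.

Step by step this gives:
  u_1 = (2, -2, -3)
  u_2 = (5/17, 29/17, -16/17)
  u_3 = (-161/66, -23/66, -46/33)

Orthogonality check:
  u_2 · u_1 = 0 (should be 0)
  u_3 · u_1 = 0 (should be 0)
  u_3 · u_2 = 0 (should be 0)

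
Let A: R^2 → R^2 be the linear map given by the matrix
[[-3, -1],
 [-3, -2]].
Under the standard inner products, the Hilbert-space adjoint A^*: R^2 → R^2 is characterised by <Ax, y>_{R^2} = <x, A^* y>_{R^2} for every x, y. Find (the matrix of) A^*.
A^* = A^T =
[[-3, -3],
 [-1, -2]]

For real matrices with standard dot products, the defining identity <Ax, y> = <x, A^* y> gives (Ax)^T y = x^T (A^*) y, i.e. x^T A^T y = x^T (A^*) y. Since this holds for all x, y, we must have A^* = A^T. Therefore
A^* =
[[-3, -3],
 [-1, -2]].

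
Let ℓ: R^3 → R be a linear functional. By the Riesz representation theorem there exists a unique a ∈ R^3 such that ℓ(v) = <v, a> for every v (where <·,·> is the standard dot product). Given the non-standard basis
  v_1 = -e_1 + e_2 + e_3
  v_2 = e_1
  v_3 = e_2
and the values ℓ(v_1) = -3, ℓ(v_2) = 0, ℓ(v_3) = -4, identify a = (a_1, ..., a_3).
a = (0, -4, 1)

Write a = (a_1, ..., a_3) in the standard basis. For each basis vector v_i, ℓ(v_i) = <v_i, a> is a linear equation in the a_j's. Collect the n equations into a matrix system V a = ℓ, where row i of V is v_i (expressed in the standard basis). Since V is invertible (lower-triangular with 1s on the diagonal, up to permutation), solve by back-substitution:
  V =
[[-1, 1, 1],
 [1, 0, 0],
 [0, 1, 0]]
  V a = (-3, 0, -4)
Solving gives a = (0, -4, 1).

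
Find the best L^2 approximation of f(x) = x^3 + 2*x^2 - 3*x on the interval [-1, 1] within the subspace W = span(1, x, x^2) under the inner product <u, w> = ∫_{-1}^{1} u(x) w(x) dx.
g(x) = 2*x^2 - 12*x/5

The best approximation g ∈ W is the orthogonal projection of f onto W. Writing g = a_0 + a_1 x + a_2 x^2, the coefficients solve the normal equations G · a = b where
  G_{ij} = <φ_i, φ_j> and b_i = <f, φ_i>, with φ_0 = 1, φ_1 = x, φ_2 = x^2.
G =
  [2, 0, 2/3]
  [0, 2/3, 0]
  [2/3, 0, 2/5],
b = (4/3, -8/5, 4/5).
Solving gives a_0 = 0, a_1 = -12/5, a_2 = 2, so
  g(x) = 2*x^2 - 12*x/5.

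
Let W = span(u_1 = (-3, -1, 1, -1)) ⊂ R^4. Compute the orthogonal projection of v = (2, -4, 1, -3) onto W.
proj_W(v) = (-1/2, -1/6, 1/6, -1/6)

Set up U = [u_1 | ... | u_1] ∈ R^(4×1). The projector onto W = col(U) is P = U (U^T U)^(-1) U^T.
Compute U^T U =
  [12],
and U^T v = (2).
Solve U^T U · c = U^T v for the coefficients: c = (1/6). The projection is proj_W(v) = U c.
Check: (v - proj_W(v)) · u_1 = 0  (should be 0).
Result: proj_W(v) = (-1/2, -1/6, 1/6, -1/6).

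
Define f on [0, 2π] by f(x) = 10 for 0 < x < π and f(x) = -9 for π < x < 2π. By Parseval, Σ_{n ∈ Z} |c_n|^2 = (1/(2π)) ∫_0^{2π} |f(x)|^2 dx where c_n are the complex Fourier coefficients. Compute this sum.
Σ |c_n|^2 = 181/2

Parseval equates the L^2 energy of f (normalised by 1/(2π)) with the ℓ^2 sum of its Fourier coefficients: (1/(2π)) ∫_0^{2π} |f|^2 = Σ |c_n|^2.
Compute the left side: (1/(2π)) [∫_0^π 10^2 dx + ∫_π^{2π} (-9)^2 dx] = (1/(2π)) · (100π + 81π) = (100 + 81)/2 = 181/2.
So Σ_{n ∈ Z} |c_n|^2 = 181/2.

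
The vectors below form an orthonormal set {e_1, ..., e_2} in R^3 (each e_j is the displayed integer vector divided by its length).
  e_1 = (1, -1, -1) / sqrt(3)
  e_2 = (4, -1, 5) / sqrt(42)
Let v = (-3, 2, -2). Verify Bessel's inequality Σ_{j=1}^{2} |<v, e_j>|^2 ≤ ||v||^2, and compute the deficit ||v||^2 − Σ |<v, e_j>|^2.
Σ |<v, e_j>|^2 = 117/7; ||v||^2 = 17; deficit = 2/7

Write each e_j = u_j / sqrt(<u_j, u_j>) where u_j is the displayed integer vector. Then <v, e_j> = <v, u_j> / sqrt(<u_j, u_j>), so |<v, e_j>|^2 = <v, u_j>^2 / <u_j, u_j>.
Coefficients: <v, e_1> = -3/sqrt(3), <v, e_2> = -24/sqrt(42).
Square and sum: Σ |<v, e_j>|^2 = 117/7.
Compute ||v||^2 = v·v = 17.
Deficit = 17 − 117/7 = 2/7 ≥ 0, confirming Bessel's inequality. (The deficit equals ||v − Σ <v,e_j> e_j||^2, the squared distance from v to span{e_j}.)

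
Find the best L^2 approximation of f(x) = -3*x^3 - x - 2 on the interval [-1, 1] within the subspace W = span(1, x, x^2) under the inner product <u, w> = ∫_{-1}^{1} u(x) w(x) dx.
g(x) = -14*x/5 - 2

The best approximation g ∈ W is the orthogonal projection of f onto W. Writing g = a_0 + a_1 x + a_2 x^2, the coefficients solve the normal equations G · a = b where
  G_{ij} = <φ_i, φ_j> and b_i = <f, φ_i>, with φ_0 = 1, φ_1 = x, φ_2 = x^2.
G =
  [2, 0, 2/3]
  [0, 2/3, 0]
  [2/3, 0, 2/5],
b = (-4, -28/15, -4/3).
Solving gives a_0 = -2, a_1 = -14/5, a_2 = 0, so
  g(x) = -14*x/5 - 2.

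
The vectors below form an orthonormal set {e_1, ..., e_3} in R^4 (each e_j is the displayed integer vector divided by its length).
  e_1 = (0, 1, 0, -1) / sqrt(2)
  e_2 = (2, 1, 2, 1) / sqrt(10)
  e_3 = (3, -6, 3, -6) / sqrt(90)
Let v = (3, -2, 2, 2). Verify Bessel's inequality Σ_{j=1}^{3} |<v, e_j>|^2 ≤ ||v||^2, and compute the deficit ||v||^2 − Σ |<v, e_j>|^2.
Σ |<v, e_j>|^2 = 41/2; ||v||^2 = 21; deficit = 1/2

Write each e_j = u_j / sqrt(<u_j, u_j>) where u_j is the displayed integer vector. Then <v, e_j> = <v, u_j> / sqrt(<u_j, u_j>), so |<v, e_j>|^2 = <v, u_j>^2 / <u_j, u_j>.
Coefficients: <v, e_1> = -4/sqrt(2), <v, e_2> = 10/sqrt(10), <v, e_3> = 15/sqrt(90).
Square and sum: Σ |<v, e_j>|^2 = 41/2.
Compute ||v||^2 = v·v = 21.
Deficit = 21 − 41/2 = 1/2 ≥ 0, confirming Bessel's inequality. (The deficit equals ||v − Σ <v,e_j> e_j||^2, the squared distance from v to span{e_j}.)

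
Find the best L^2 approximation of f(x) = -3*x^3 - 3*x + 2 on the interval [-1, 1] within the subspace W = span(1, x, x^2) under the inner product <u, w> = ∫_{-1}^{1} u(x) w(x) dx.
g(x) = 2 - 24*x/5

The best approximation g ∈ W is the orthogonal projection of f onto W. Writing g = a_0 + a_1 x + a_2 x^2, the coefficients solve the normal equations G · a = b where
  G_{ij} = <φ_i, φ_j> and b_i = <f, φ_i>, with φ_0 = 1, φ_1 = x, φ_2 = x^2.
G =
  [2, 0, 2/3]
  [0, 2/3, 0]
  [2/3, 0, 2/5],
b = (4, -16/5, 4/3).
Solving gives a_0 = 2, a_1 = -24/5, a_2 = 0, so
  g(x) = 2 - 24*x/5.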